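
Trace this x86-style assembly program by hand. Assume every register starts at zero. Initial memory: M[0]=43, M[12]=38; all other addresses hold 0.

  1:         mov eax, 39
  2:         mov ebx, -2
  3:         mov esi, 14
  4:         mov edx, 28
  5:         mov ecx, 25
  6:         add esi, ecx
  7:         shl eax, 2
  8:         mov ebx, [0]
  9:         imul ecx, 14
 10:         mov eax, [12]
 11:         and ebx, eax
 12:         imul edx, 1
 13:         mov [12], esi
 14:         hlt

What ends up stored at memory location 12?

eax=39
ebx=-2
esi=14
edx=28
ecx=25
esi=14+25=39
eax=39<<2=156
ebx=M[0]=43
ecx=25*14=350
eax=M[12]=38
ebx=43&38=34
edx=28*1=28
mov [12], esi → M[12]=39
halt.

39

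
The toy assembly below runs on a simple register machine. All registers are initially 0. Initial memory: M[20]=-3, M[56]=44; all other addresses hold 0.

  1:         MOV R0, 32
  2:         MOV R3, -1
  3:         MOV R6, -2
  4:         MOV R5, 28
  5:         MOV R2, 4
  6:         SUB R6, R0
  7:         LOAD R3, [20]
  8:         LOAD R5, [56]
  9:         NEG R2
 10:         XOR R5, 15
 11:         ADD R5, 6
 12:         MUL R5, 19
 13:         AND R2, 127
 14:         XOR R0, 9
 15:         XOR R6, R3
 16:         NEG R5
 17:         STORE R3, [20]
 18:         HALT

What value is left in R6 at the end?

35

R0=32
R3=-1
R6=-2
R5=28
R2=4
R6=(-2)-32=-34
R3=M[20]=-3
R5=M[56]=44
R2=-(4)=-4
R5=44^15=35
R5=35+6=41
R5=41*19=779
R2=(-4)&127=124
R0=32^9=41
R6=(-34)^(-3)=35
R5=-(779)=-779
STORE R3, [20] → M[20]=-3
halt.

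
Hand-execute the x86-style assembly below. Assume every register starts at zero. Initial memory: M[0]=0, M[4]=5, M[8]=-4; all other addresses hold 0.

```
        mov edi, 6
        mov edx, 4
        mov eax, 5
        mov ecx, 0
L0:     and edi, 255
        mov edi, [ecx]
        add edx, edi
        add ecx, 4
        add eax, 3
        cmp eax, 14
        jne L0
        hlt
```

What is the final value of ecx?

12

after mov edi, 6: edi=6
after mov edx, 4: edx=4
after mov eax, 5: eax=5
after mov ecx, 0: ecx=0
after and edi, 255: edi=6&255=6
after mov edi, [ecx]: edi=M[0]=0
after add edx, edi: edx=4+0=4
after add ecx, 4: ecx=0+4=4
after add eax, 3: eax=5+3=8
cmp eax, 14  (cmp 8,14)
jne L0: taken
after and edi, 255: edi=0&255=0
after mov edi, [ecx]: edi=M[4]=5
after add edx, edi: edx=4+5=9
after add ecx, 4: ecx=4+4=8
after add eax, 3: eax=8+3=11
cmp eax, 14  (cmp 11,14)
jne L0: taken
after and edi, 255: edi=5&255=5
after mov edi, [ecx]: edi=M[8]=-4
after add edx, edi: edx=9+(-4)=5
after add ecx, 4: ecx=8+4=12
after add eax, 3: eax=11+3=14
cmp eax, 14  (cmp 14,14)
jne L0: not taken
halt.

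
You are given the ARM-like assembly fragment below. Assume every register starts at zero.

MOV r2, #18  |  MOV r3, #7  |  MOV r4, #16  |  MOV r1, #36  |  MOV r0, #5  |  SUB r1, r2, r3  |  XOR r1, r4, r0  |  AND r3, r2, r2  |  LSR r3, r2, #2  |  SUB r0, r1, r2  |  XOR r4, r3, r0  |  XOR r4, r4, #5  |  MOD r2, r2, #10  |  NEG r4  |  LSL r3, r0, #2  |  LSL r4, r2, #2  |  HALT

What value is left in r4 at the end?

32

r2=18
r3=7
r4=16
r1=36
r0=5
r1=18-7=11
r1=16^5=21
r3=18&18=18
r3=18>>2=4
r0=21-18=3
r4=4^3=7
r4=7^5=2
r2=18%10=8
r4=-(2)=-2
r3=3<<2=12
r4=8<<2=32
halt.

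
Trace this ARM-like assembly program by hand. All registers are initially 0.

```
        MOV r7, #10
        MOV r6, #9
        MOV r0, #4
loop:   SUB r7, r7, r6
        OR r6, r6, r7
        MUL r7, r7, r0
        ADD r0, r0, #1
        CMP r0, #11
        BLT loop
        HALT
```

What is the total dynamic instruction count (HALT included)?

r7=10
r6=9
r0=4
r7=10-9=1
r6=9|1=9
r7=1*4=4
r0=4+1=5
CMP r0, #11  (cmp 5,11)
BLT loop: taken
r7=4-9=-5
r6=9|(-5)=-5
r7=(-5)*5=-25
r0=5+1=6
CMP r0, #11  (cmp 6,11)
BLT loop: taken
r7=(-25)-(-5)=-20
r6=(-5)|(-20)=-1
r7=(-20)*6=-120
r0=6+1=7
CMP r0, #11  (cmp 7,11)
BLT loop: taken
r7=(-120)-(-1)=-119
r6=(-1)|(-119)=-1
r7=(-119)*7=-833
r0=7+1=8
CMP r0, #11  (cmp 8,11)
BLT loop: taken
r7=(-833)-(-1)=-832
r6=(-1)|(-832)=-1
r7=(-832)*8=-6656
r0=8+1=9
CMP r0, #11  (cmp 9,11)
BLT loop: taken
r7=(-6656)-(-1)=-6655
r6=(-1)|(-6655)=-1
r7=(-6655)*9=-59895
r0=9+1=10
CMP r0, #11  (cmp 10,11)
BLT loop: taken
r7=(-59895)-(-1)=-59894
r6=(-1)|(-59894)=-1
r7=(-59894)*10=-598940
r0=10+1=11
CMP r0, #11  (cmp 11,11)
BLT loop: not taken
halt.
Total executed instructions: 46.

46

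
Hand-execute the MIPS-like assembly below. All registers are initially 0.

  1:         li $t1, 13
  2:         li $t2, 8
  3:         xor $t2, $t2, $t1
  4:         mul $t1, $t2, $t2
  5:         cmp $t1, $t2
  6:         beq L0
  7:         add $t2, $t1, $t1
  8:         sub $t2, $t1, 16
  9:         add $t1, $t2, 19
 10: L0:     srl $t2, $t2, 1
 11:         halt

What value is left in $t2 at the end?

4

$t1=13
$t2=8
$t2=8^13=5
$t1=5*5=25
cmp $t1, $t2  (cmp 25,5)
beq L0: not taken
$t2=25+25=50
$t2=25-16=9
$t1=9+19=28
$t2=9>>1=4
halt.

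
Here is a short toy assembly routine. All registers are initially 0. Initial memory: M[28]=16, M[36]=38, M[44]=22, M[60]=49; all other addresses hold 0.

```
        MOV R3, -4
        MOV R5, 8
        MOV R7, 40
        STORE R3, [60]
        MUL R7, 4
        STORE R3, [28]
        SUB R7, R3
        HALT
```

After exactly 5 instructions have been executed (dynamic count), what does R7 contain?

MOV R3, -4 → R3=-4
MOV R5, 8 → R5=8
MOV R7, 40 → R7=40
STORE R3, [60] → M[60]=-4
MUL R7, 4 → R7=40*4=160
After step 5: R7 = 160.

160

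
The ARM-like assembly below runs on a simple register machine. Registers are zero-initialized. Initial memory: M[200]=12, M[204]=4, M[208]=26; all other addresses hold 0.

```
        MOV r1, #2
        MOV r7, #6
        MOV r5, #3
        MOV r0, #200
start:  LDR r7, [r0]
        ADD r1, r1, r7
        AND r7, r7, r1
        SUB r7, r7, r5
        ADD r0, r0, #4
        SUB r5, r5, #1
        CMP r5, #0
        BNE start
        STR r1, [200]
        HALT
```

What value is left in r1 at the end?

r1=2
r7=6
r5=3
r0=200
r7=M[200]=12
r1=2+12=14
r7=12&14=12
r7=12-3=9
r0=200+4=204
r5=3-1=2
CMP r5, #0  (cmp 2,0)
BNE start: taken
r7=M[204]=4
r1=14+4=18
r7=4&18=0
r7=0-2=-2
r0=204+4=208
r5=2-1=1
CMP r5, #0  (cmp 1,0)
BNE start: taken
r7=M[208]=26
r1=18+26=44
r7=26&44=8
r7=8-1=7
r0=208+4=212
r5=1-1=0
CMP r5, #0  (cmp 0,0)
BNE start: not taken
STR r1, [200] → M[200]=44
halt.

44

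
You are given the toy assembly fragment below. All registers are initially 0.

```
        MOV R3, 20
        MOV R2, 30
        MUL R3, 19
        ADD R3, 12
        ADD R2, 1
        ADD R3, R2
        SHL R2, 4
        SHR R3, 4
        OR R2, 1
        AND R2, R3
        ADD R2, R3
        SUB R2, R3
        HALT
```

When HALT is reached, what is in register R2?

16

after MOV R3, 20: R3=20
after MOV R2, 30: R2=30
after MUL R3, 19: R3=20*19=380
after ADD R3, 12: R3=380+12=392
after ADD R2, 1: R2=30+1=31
after ADD R3, R2: R3=392+31=423
after SHL R2, 4: R2=31<<4=496
after SHR R3, 4: R3=423>>4=26
after OR R2, 1: R2=496|1=497
after AND R2, R3: R2=497&26=16
after ADD R2, R3: R2=16+26=42
after SUB R2, R3: R2=42-26=16
halt.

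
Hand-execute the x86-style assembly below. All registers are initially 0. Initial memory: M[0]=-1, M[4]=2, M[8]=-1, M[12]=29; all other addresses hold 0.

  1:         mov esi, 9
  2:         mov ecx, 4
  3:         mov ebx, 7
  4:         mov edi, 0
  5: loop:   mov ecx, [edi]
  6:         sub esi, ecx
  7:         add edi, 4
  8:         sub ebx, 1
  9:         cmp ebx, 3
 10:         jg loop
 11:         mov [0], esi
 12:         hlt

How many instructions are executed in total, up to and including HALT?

30

esi=9
ecx=4
ebx=7
edi=0
ecx=M[0]=-1
esi=9-(-1)=10
edi=0+4=4
ebx=7-1=6
cmp ebx, 3  (cmp 6,3)
jg loop: taken
ecx=M[4]=2
esi=10-2=8
edi=4+4=8
ebx=6-1=5
cmp ebx, 3  (cmp 5,3)
jg loop: taken
ecx=M[8]=-1
esi=8-(-1)=9
edi=8+4=12
ebx=5-1=4
cmp ebx, 3  (cmp 4,3)
jg loop: taken
ecx=M[12]=29
esi=9-29=-20
edi=12+4=16
ebx=4-1=3
cmp ebx, 3  (cmp 3,3)
jg loop: not taken
mov [0], esi → M[0]=-20
halt.
Total executed instructions: 30.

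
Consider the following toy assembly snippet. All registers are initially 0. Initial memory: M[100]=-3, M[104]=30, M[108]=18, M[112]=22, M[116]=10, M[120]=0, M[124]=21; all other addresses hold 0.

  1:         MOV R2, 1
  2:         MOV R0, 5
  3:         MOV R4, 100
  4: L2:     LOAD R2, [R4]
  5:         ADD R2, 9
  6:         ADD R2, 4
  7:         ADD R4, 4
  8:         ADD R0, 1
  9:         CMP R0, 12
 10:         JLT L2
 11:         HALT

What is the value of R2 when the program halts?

MOV R2, 1 → R2=1
MOV R0, 5 → R0=5
MOV R4, 100 → R4=100
LOAD R2, [R4] → R2=M[100]=-3
ADD R2, 9 → R2=(-3)+9=6
ADD R2, 4 → R2=6+4=10
ADD R4, 4 → R4=100+4=104
ADD R0, 1 → R0=5+1=6
CMP R0, 12  (cmp 6,12)
JLT L2: taken
LOAD R2, [R4] → R2=M[104]=30
ADD R2, 9 → R2=30+9=39
ADD R2, 4 → R2=39+4=43
ADD R4, 4 → R4=104+4=108
ADD R0, 1 → R0=6+1=7
CMP R0, 12  (cmp 7,12)
JLT L2: taken
LOAD R2, [R4] → R2=M[108]=18
ADD R2, 9 → R2=18+9=27
ADD R2, 4 → R2=27+4=31
ADD R4, 4 → R4=108+4=112
ADD R0, 1 → R0=7+1=8
CMP R0, 12  (cmp 8,12)
JLT L2: taken
LOAD R2, [R4] → R2=M[112]=22
ADD R2, 9 → R2=22+9=31
ADD R2, 4 → R2=31+4=35
ADD R4, 4 → R4=112+4=116
ADD R0, 1 → R0=8+1=9
CMP R0, 12  (cmp 9,12)
JLT L2: taken
LOAD R2, [R4] → R2=M[116]=10
ADD R2, 9 → R2=10+9=19
ADD R2, 4 → R2=19+4=23
ADD R4, 4 → R4=116+4=120
ADD R0, 1 → R0=9+1=10
CMP R0, 12  (cmp 10,12)
JLT L2: taken
LOAD R2, [R4] → R2=M[120]=0
ADD R2, 9 → R2=0+9=9
ADD R2, 4 → R2=9+4=13
ADD R4, 4 → R4=120+4=124
ADD R0, 1 → R0=10+1=11
CMP R0, 12  (cmp 11,12)
JLT L2: taken
LOAD R2, [R4] → R2=M[124]=21
ADD R2, 9 → R2=21+9=30
ADD R2, 4 → R2=30+4=34
ADD R4, 4 → R4=124+4=128
ADD R0, 1 → R0=11+1=12
CMP R0, 12  (cmp 12,12)
JLT L2: not taken
halt.

34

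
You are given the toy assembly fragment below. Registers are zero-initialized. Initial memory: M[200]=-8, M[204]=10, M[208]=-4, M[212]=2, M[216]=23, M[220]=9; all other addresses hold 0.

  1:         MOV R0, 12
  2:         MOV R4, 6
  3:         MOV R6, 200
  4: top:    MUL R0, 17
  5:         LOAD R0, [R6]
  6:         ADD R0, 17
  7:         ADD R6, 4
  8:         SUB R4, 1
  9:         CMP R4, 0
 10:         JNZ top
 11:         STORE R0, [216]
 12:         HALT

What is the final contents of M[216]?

after MOV R0, 12: R0=12
after MOV R4, 6: R4=6
after MOV R6, 200: R6=200
after MUL R0, 17: R0=12*17=204
after LOAD R0, [R6]: R0=M[200]=-8
after ADD R0, 17: R0=(-8)+17=9
after ADD R6, 4: R6=200+4=204
after SUB R4, 1: R4=6-1=5
CMP R4, 0  (cmp 5,0)
JNZ top: taken
after MUL R0, 17: R0=9*17=153
after LOAD R0, [R6]: R0=M[204]=10
after ADD R0, 17: R0=10+17=27
after ADD R6, 4: R6=204+4=208
after SUB R4, 1: R4=5-1=4
CMP R4, 0  (cmp 4,0)
JNZ top: taken
after MUL R0, 17: R0=27*17=459
after LOAD R0, [R6]: R0=M[208]=-4
after ADD R0, 17: R0=(-4)+17=13
after ADD R6, 4: R6=208+4=212
after SUB R4, 1: R4=4-1=3
CMP R4, 0  (cmp 3,0)
JNZ top: taken
after MUL R0, 17: R0=13*17=221
after LOAD R0, [R6]: R0=M[212]=2
after ADD R0, 17: R0=2+17=19
after ADD R6, 4: R6=212+4=216
after SUB R4, 1: R4=3-1=2
CMP R4, 0  (cmp 2,0)
JNZ top: taken
after MUL R0, 17: R0=19*17=323
after LOAD R0, [R6]: R0=M[216]=23
after ADD R0, 17: R0=23+17=40
after ADD R6, 4: R6=216+4=220
after SUB R4, 1: R4=2-1=1
CMP R4, 0  (cmp 1,0)
JNZ top: taken
after MUL R0, 17: R0=40*17=680
after LOAD R0, [R6]: R0=M[220]=9
after ADD R0, 17: R0=9+17=26
after ADD R6, 4: R6=220+4=224
after SUB R4, 1: R4=1-1=0
CMP R4, 0  (cmp 0,0)
JNZ top: not taken
STORE R0, [216] → M[216]=26
halt.

26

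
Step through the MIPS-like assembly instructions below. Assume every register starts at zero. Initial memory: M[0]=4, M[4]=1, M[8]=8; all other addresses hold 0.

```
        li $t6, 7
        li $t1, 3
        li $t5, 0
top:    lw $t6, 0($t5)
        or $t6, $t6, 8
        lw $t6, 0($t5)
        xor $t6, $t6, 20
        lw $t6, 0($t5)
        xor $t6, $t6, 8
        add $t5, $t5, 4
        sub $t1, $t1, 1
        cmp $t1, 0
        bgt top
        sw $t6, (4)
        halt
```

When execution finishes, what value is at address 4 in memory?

li $t6, 7 → $t6=7
li $t1, 3 → $t1=3
li $t5, 0 → $t5=0
lw $t6, 0($t5) → $t6=M[0]=4
or $t6, $t6, 8 → $t6=4|8=12
lw $t6, 0($t5) → $t6=M[0]=4
xor $t6, $t6, 20 → $t6=4^20=16
lw $t6, 0($t5) → $t6=M[0]=4
xor $t6, $t6, 8 → $t6=4^8=12
add $t5, $t5, 4 → $t5=0+4=4
sub $t1, $t1, 1 → $t1=3-1=2
cmp $t1, 0  (cmp 2,0)
bgt top: taken
lw $t6, 0($t5) → $t6=M[4]=1
or $t6, $t6, 8 → $t6=1|8=9
lw $t6, 0($t5) → $t6=M[4]=1
xor $t6, $t6, 20 → $t6=1^20=21
lw $t6, 0($t5) → $t6=M[4]=1
xor $t6, $t6, 8 → $t6=1^8=9
add $t5, $t5, 4 → $t5=4+4=8
sub $t1, $t1, 1 → $t1=2-1=1
cmp $t1, 0  (cmp 1,0)
bgt top: taken
lw $t6, 0($t5) → $t6=M[8]=8
or $t6, $t6, 8 → $t6=8|8=8
lw $t6, 0($t5) → $t6=M[8]=8
xor $t6, $t6, 20 → $t6=8^20=28
lw $t6, 0($t5) → $t6=M[8]=8
xor $t6, $t6, 8 → $t6=8^8=0
add $t5, $t5, 4 → $t5=8+4=12
sub $t1, $t1, 1 → $t1=1-1=0
cmp $t1, 0  (cmp 0,0)
bgt top: not taken
sw $t6, (4) → M[4]=0
halt.

0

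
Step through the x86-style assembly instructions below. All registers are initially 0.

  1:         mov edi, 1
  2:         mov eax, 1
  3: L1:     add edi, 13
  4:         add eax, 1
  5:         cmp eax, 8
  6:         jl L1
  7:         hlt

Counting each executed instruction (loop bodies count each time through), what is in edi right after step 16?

53

after mov edi, 1: edi=1
after mov eax, 1: eax=1
after add edi, 13: edi=1+13=14
after add eax, 1: eax=1+1=2
cmp eax, 8  (cmp 2,8)
jl L1: taken
after add edi, 13: edi=14+13=27
after add eax, 1: eax=2+1=3
cmp eax, 8  (cmp 3,8)
jl L1: taken
after add edi, 13: edi=27+13=40
after add eax, 1: eax=3+1=4
cmp eax, 8  (cmp 4,8)
jl L1: taken
after add edi, 13: edi=40+13=53
after add eax, 1: eax=4+1=5
After step 16: edi = 53.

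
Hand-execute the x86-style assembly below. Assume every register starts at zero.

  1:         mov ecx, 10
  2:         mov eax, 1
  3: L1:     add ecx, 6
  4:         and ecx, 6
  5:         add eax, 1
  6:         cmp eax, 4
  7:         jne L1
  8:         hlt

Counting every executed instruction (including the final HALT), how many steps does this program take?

18

ecx=10
eax=1
ecx=10+6=16
ecx=16&6=0
eax=1+1=2
cmp eax, 4  (cmp 2,4)
jne L1: taken
ecx=0+6=6
ecx=6&6=6
eax=2+1=3
cmp eax, 4  (cmp 3,4)
jne L1: taken
ecx=6+6=12
ecx=12&6=4
eax=3+1=4
cmp eax, 4  (cmp 4,4)
jne L1: not taken
halt.
Total executed instructions: 18.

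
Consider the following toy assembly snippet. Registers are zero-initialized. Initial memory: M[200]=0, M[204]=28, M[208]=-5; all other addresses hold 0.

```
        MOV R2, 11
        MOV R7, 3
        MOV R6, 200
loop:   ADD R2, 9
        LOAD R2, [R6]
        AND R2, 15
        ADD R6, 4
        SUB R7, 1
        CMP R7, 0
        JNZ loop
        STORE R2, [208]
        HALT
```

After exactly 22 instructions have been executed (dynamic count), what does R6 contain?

R2=11
R7=3
R6=200
R2=11+9=20
R2=M[200]=0
R2=0&15=0
R6=200+4=204
R7=3-1=2
CMP R7, 0  (cmp 2,0)
JNZ loop: taken
R2=0+9=9
R2=M[204]=28
R2=28&15=12
R6=204+4=208
R7=2-1=1
CMP R7, 0  (cmp 1,0)
JNZ loop: taken
R2=12+9=21
R2=M[208]=-5
R2=(-5)&15=11
R6=208+4=212
R7=1-1=0
After step 22: R6 = 212.

212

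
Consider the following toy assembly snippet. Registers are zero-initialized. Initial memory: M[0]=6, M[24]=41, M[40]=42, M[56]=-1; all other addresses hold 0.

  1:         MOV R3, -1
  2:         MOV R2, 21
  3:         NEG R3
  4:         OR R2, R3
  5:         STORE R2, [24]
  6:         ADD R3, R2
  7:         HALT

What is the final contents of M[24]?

21

R3=-1
R2=21
R3=-(-1)=1
R2=21|1=21
STORE R2, [24] → M[24]=21
R3=1+21=22
halt.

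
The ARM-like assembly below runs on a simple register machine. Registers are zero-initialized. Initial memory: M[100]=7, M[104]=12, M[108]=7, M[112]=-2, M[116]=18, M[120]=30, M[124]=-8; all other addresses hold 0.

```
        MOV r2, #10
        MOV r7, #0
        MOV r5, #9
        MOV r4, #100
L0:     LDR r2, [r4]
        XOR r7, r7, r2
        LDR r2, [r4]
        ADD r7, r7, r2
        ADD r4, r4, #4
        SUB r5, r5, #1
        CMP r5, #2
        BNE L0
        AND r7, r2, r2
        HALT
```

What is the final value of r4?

MOV r2, #10 → r2=10
MOV r7, #0 → r7=0
MOV r5, #9 → r5=9
MOV r4, #100 → r4=100
LDR r2, [r4] → r2=M[100]=7
XOR r7, r7, r2 → r7=0^7=7
LDR r2, [r4] → r2=M[100]=7
ADD r7, r7, r2 → r7=7+7=14
ADD r4, r4, #4 → r4=100+4=104
SUB r5, r5, #1 → r5=9-1=8
CMP r5, #2  (cmp 8,2)
BNE L0: taken
LDR r2, [r4] → r2=M[104]=12
XOR r7, r7, r2 → r7=14^12=2
LDR r2, [r4] → r2=M[104]=12
ADD r7, r7, r2 → r7=2+12=14
ADD r4, r4, #4 → r4=104+4=108
SUB r5, r5, #1 → r5=8-1=7
CMP r5, #2  (cmp 7,2)
BNE L0: taken
LDR r2, [r4] → r2=M[108]=7
XOR r7, r7, r2 → r7=14^7=9
LDR r2, [r4] → r2=M[108]=7
ADD r7, r7, r2 → r7=9+7=16
ADD r4, r4, #4 → r4=108+4=112
SUB r5, r5, #1 → r5=7-1=6
CMP r5, #2  (cmp 6,2)
BNE L0: taken
LDR r2, [r4] → r2=M[112]=-2
XOR r7, r7, r2 → r7=16^(-2)=-18
LDR r2, [r4] → r2=M[112]=-2
ADD r7, r7, r2 → r7=(-18)+(-2)=-20
ADD r4, r4, #4 → r4=112+4=116
SUB r5, r5, #1 → r5=6-1=5
CMP r5, #2  (cmp 5,2)
BNE L0: taken
LDR r2, [r4] → r2=M[116]=18
XOR r7, r7, r2 → r7=(-20)^18=-2
LDR r2, [r4] → r2=M[116]=18
ADD r7, r7, r2 → r7=(-2)+18=16
ADD r4, r4, #4 → r4=116+4=120
SUB r5, r5, #1 → r5=5-1=4
CMP r5, #2  (cmp 4,2)
BNE L0: taken
LDR r2, [r4] → r2=M[120]=30
XOR r7, r7, r2 → r7=16^30=14
LDR r2, [r4] → r2=M[120]=30
ADD r7, r7, r2 → r7=14+30=44
ADD r4, r4, #4 → r4=120+4=124
SUB r5, r5, #1 → r5=4-1=3
CMP r5, #2  (cmp 3,2)
BNE L0: taken
LDR r2, [r4] → r2=M[124]=-8
XOR r7, r7, r2 → r7=44^(-8)=-44
LDR r2, [r4] → r2=M[124]=-8
ADD r7, r7, r2 → r7=(-44)+(-8)=-52
ADD r4, r4, #4 → r4=124+4=128
SUB r5, r5, #1 → r5=3-1=2
CMP r5, #2  (cmp 2,2)
BNE L0: not taken
AND r7, r2, r2 → r7=(-8)&(-8)=-8
halt.

128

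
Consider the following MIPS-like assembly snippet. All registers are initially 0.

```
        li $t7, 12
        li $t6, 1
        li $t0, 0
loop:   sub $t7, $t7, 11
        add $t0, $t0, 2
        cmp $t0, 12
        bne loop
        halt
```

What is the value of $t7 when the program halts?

$t7=12
$t6=1
$t0=0
$t7=12-11=1
$t0=0+2=2
cmp $t0, 12  (cmp 2,12)
bne loop: taken
$t7=1-11=-10
$t0=2+2=4
cmp $t0, 12  (cmp 4,12)
bne loop: taken
$t7=(-10)-11=-21
$t0=4+2=6
cmp $t0, 12  (cmp 6,12)
bne loop: taken
$t7=(-21)-11=-32
$t0=6+2=8
cmp $t0, 12  (cmp 8,12)
bne loop: taken
$t7=(-32)-11=-43
$t0=8+2=10
cmp $t0, 12  (cmp 10,12)
bne loop: taken
$t7=(-43)-11=-54
$t0=10+2=12
cmp $t0, 12  (cmp 12,12)
bne loop: not taken
halt.

-54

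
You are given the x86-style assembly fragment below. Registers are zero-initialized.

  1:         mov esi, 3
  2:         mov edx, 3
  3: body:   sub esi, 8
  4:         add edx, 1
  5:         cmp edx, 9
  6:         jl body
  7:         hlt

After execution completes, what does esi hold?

esi=3
edx=3
esi=3-8=-5
edx=3+1=4
cmp edx, 9  (cmp 4,9)
jl body: taken
esi=(-5)-8=-13
edx=4+1=5
cmp edx, 9  (cmp 5,9)
jl body: taken
esi=(-13)-8=-21
edx=5+1=6
cmp edx, 9  (cmp 6,9)
jl body: taken
esi=(-21)-8=-29
edx=6+1=7
cmp edx, 9  (cmp 7,9)
jl body: taken
esi=(-29)-8=-37
edx=7+1=8
cmp edx, 9  (cmp 8,9)
jl body: taken
esi=(-37)-8=-45
edx=8+1=9
cmp edx, 9  (cmp 9,9)
jl body: not taken
halt.

-45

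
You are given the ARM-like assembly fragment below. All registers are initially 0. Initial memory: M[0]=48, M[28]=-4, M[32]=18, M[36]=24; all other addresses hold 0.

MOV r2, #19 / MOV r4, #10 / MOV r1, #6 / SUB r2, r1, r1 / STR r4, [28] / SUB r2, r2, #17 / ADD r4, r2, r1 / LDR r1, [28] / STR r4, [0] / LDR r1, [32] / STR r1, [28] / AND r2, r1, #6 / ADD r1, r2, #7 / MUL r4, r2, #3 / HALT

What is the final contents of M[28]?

after MOV r2, #19: r2=19
after MOV r4, #10: r4=10
after MOV r1, #6: r1=6
after SUB r2, r1, r1: r2=6-6=0
STR r4, [28] → M[28]=10
after SUB r2, r2, #17: r2=0-17=-17
after ADD r4, r2, r1: r4=(-17)+6=-11
after LDR r1, [28]: r1=M[28]=10
STR r4, [0] → M[0]=-11
after LDR r1, [32]: r1=M[32]=18
STR r1, [28] → M[28]=18
after AND r2, r1, #6: r2=18&6=2
after ADD r1, r2, #7: r1=2+7=9
after MUL r4, r2, #3: r4=2*3=6
halt.

18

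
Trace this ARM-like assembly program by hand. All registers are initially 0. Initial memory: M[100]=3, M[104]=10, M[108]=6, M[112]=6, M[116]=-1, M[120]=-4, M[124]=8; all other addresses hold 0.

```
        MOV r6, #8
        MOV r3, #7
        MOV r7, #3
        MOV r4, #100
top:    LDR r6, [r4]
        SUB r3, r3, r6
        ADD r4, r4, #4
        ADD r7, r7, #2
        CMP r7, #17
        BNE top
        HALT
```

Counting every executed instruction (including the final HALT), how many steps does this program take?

after MOV r6, #8: r6=8
after MOV r3, #7: r3=7
after MOV r7, #3: r7=3
after MOV r4, #100: r4=100
after LDR r6, [r4]: r6=M[100]=3
after SUB r3, r3, r6: r3=7-3=4
after ADD r4, r4, #4: r4=100+4=104
after ADD r7, r7, #2: r7=3+2=5
CMP r7, #17  (cmp 5,17)
BNE top: taken
after LDR r6, [r4]: r6=M[104]=10
after SUB r3, r3, r6: r3=4-10=-6
after ADD r4, r4, #4: r4=104+4=108
after ADD r7, r7, #2: r7=5+2=7
CMP r7, #17  (cmp 7,17)
BNE top: taken
after LDR r6, [r4]: r6=M[108]=6
after SUB r3, r3, r6: r3=(-6)-6=-12
after ADD r4, r4, #4: r4=108+4=112
after ADD r7, r7, #2: r7=7+2=9
CMP r7, #17  (cmp 9,17)
BNE top: taken
after LDR r6, [r4]: r6=M[112]=6
after SUB r3, r3, r6: r3=(-12)-6=-18
after ADD r4, r4, #4: r4=112+4=116
after ADD r7, r7, #2: r7=9+2=11
CMP r7, #17  (cmp 11,17)
BNE top: taken
after LDR r6, [r4]: r6=M[116]=-1
after SUB r3, r3, r6: r3=(-18)-(-1)=-17
after ADD r4, r4, #4: r4=116+4=120
after ADD r7, r7, #2: r7=11+2=13
CMP r7, #17  (cmp 13,17)
BNE top: taken
after LDR r6, [r4]: r6=M[120]=-4
after SUB r3, r3, r6: r3=(-17)-(-4)=-13
after ADD r4, r4, #4: r4=120+4=124
after ADD r7, r7, #2: r7=13+2=15
CMP r7, #17  (cmp 15,17)
BNE top: taken
after LDR r6, [r4]: r6=M[124]=8
after SUB r3, r3, r6: r3=(-13)-8=-21
after ADD r4, r4, #4: r4=124+4=128
after ADD r7, r7, #2: r7=15+2=17
CMP r7, #17  (cmp 17,17)
BNE top: not taken
halt.
Total executed instructions: 47.

47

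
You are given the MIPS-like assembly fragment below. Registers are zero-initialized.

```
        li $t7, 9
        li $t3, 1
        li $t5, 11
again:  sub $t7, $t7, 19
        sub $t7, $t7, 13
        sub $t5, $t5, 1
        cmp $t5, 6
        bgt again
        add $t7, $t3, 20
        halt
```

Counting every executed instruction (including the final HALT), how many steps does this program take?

li $t7, 9 → $t7=9
li $t3, 1 → $t3=1
li $t5, 11 → $t5=11
sub $t7, $t7, 19 → $t7=9-19=-10
sub $t7, $t7, 13 → $t7=(-10)-13=-23
sub $t5, $t5, 1 → $t5=11-1=10
cmp $t5, 6  (cmp 10,6)
bgt again: taken
sub $t7, $t7, 19 → $t7=(-23)-19=-42
sub $t7, $t7, 13 → $t7=(-42)-13=-55
sub $t5, $t5, 1 → $t5=10-1=9
cmp $t5, 6  (cmp 9,6)
bgt again: taken
sub $t7, $t7, 19 → $t7=(-55)-19=-74
sub $t7, $t7, 13 → $t7=(-74)-13=-87
sub $t5, $t5, 1 → $t5=9-1=8
cmp $t5, 6  (cmp 8,6)
bgt again: taken
sub $t7, $t7, 19 → $t7=(-87)-19=-106
sub $t7, $t7, 13 → $t7=(-106)-13=-119
sub $t5, $t5, 1 → $t5=8-1=7
cmp $t5, 6  (cmp 7,6)
bgt again: taken
sub $t7, $t7, 19 → $t7=(-119)-19=-138
sub $t7, $t7, 13 → $t7=(-138)-13=-151
sub $t5, $t5, 1 → $t5=7-1=6
cmp $t5, 6  (cmp 6,6)
bgt again: not taken
add $t7, $t3, 20 → $t7=1+20=21
halt.
Total executed instructions: 30.

30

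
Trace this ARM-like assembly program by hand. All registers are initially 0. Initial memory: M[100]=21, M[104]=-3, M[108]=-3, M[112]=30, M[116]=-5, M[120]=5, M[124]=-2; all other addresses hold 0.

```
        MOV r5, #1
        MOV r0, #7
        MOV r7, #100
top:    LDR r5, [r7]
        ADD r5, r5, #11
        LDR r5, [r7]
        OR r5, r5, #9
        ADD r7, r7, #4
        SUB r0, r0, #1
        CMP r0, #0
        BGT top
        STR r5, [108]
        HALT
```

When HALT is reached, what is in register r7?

128

MOV r5, #1 → r5=1
MOV r0, #7 → r0=7
MOV r7, #100 → r7=100
LDR r5, [r7] → r5=M[100]=21
ADD r5, r5, #11 → r5=21+11=32
LDR r5, [r7] → r5=M[100]=21
OR r5, r5, #9 → r5=21|9=29
ADD r7, r7, #4 → r7=100+4=104
SUB r0, r0, #1 → r0=7-1=6
CMP r0, #0  (cmp 6,0)
BGT top: taken
LDR r5, [r7] → r5=M[104]=-3
ADD r5, r5, #11 → r5=(-3)+11=8
LDR r5, [r7] → r5=M[104]=-3
OR r5, r5, #9 → r5=(-3)|9=-3
ADD r7, r7, #4 → r7=104+4=108
SUB r0, r0, #1 → r0=6-1=5
CMP r0, #0  (cmp 5,0)
BGT top: taken
LDR r5, [r7] → r5=M[108]=-3
ADD r5, r5, #11 → r5=(-3)+11=8
LDR r5, [r7] → r5=M[108]=-3
OR r5, r5, #9 → r5=(-3)|9=-3
ADD r7, r7, #4 → r7=108+4=112
SUB r0, r0, #1 → r0=5-1=4
CMP r0, #0  (cmp 4,0)
BGT top: taken
LDR r5, [r7] → r5=M[112]=30
ADD r5, r5, #11 → r5=30+11=41
LDR r5, [r7] → r5=M[112]=30
OR r5, r5, #9 → r5=30|9=31
ADD r7, r7, #4 → r7=112+4=116
SUB r0, r0, #1 → r0=4-1=3
CMP r0, #0  (cmp 3,0)
BGT top: taken
LDR r5, [r7] → r5=M[116]=-5
ADD r5, r5, #11 → r5=(-5)+11=6
LDR r5, [r7] → r5=M[116]=-5
OR r5, r5, #9 → r5=(-5)|9=-5
ADD r7, r7, #4 → r7=116+4=120
SUB r0, r0, #1 → r0=3-1=2
CMP r0, #0  (cmp 2,0)
BGT top: taken
LDR r5, [r7] → r5=M[120]=5
ADD r5, r5, #11 → r5=5+11=16
LDR r5, [r7] → r5=M[120]=5
OR r5, r5, #9 → r5=5|9=13
ADD r7, r7, #4 → r7=120+4=124
SUB r0, r0, #1 → r0=2-1=1
CMP r0, #0  (cmp 1,0)
BGT top: taken
LDR r5, [r7] → r5=M[124]=-2
ADD r5, r5, #11 → r5=(-2)+11=9
LDR r5, [r7] → r5=M[124]=-2
OR r5, r5, #9 → r5=(-2)|9=-1
ADD r7, r7, #4 → r7=124+4=128
SUB r0, r0, #1 → r0=1-1=0
CMP r0, #0  (cmp 0,0)
BGT top: not taken
STR r5, [108] → M[108]=-1
halt.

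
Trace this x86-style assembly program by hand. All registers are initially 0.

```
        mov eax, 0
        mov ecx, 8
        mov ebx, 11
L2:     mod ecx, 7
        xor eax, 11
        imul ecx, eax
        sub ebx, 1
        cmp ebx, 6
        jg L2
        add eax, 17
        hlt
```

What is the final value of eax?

28

eax=0
ecx=8
ebx=11
ecx=8%7=1
eax=0^11=11
ecx=1*11=11
ebx=11-1=10
cmp ebx, 6  (cmp 10,6)
jg L2: taken
ecx=11%7=4
eax=11^11=0
ecx=4*0=0
ebx=10-1=9
cmp ebx, 6  (cmp 9,6)
jg L2: taken
ecx=0%7=0
eax=0^11=11
ecx=0*11=0
ebx=9-1=8
cmp ebx, 6  (cmp 8,6)
jg L2: taken
ecx=0%7=0
eax=11^11=0
ecx=0*0=0
ebx=8-1=7
cmp ebx, 6  (cmp 7,6)
jg L2: taken
ecx=0%7=0
eax=0^11=11
ecx=0*11=0
ebx=7-1=6
cmp ebx, 6  (cmp 6,6)
jg L2: not taken
eax=11+17=28
halt.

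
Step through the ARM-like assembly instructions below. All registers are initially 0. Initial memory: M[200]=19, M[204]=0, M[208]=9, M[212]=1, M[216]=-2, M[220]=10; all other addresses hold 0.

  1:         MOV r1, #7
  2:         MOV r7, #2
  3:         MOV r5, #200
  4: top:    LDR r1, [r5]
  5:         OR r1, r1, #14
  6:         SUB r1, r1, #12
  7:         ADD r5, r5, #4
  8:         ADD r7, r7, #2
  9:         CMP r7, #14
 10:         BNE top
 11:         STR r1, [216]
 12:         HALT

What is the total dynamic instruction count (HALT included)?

MOV r1, #7 → r1=7
MOV r7, #2 → r7=2
MOV r5, #200 → r5=200
LDR r1, [r5] → r1=M[200]=19
OR r1, r1, #14 → r1=19|14=31
SUB r1, r1, #12 → r1=31-12=19
ADD r5, r5, #4 → r5=200+4=204
ADD r7, r7, #2 → r7=2+2=4
CMP r7, #14  (cmp 4,14)
BNE top: taken
LDR r1, [r5] → r1=M[204]=0
OR r1, r1, #14 → r1=0|14=14
SUB r1, r1, #12 → r1=14-12=2
ADD r5, r5, #4 → r5=204+4=208
ADD r7, r7, #2 → r7=4+2=6
CMP r7, #14  (cmp 6,14)
BNE top: taken
LDR r1, [r5] → r1=M[208]=9
OR r1, r1, #14 → r1=9|14=15
SUB r1, r1, #12 → r1=15-12=3
ADD r5, r5, #4 → r5=208+4=212
ADD r7, r7, #2 → r7=6+2=8
CMP r7, #14  (cmp 8,14)
BNE top: taken
LDR r1, [r5] → r1=M[212]=1
OR r1, r1, #14 → r1=1|14=15
SUB r1, r1, #12 → r1=15-12=3
ADD r5, r5, #4 → r5=212+4=216
ADD r7, r7, #2 → r7=8+2=10
CMP r7, #14  (cmp 10,14)
BNE top: taken
LDR r1, [r5] → r1=M[216]=-2
OR r1, r1, #14 → r1=(-2)|14=-2
SUB r1, r1, #12 → r1=(-2)-12=-14
ADD r5, r5, #4 → r5=216+4=220
ADD r7, r7, #2 → r7=10+2=12
CMP r7, #14  (cmp 12,14)
BNE top: taken
LDR r1, [r5] → r1=M[220]=10
OR r1, r1, #14 → r1=10|14=14
SUB r1, r1, #12 → r1=14-12=2
ADD r5, r5, #4 → r5=220+4=224
ADD r7, r7, #2 → r7=12+2=14
CMP r7, #14  (cmp 14,14)
BNE top: not taken
STR r1, [216] → M[216]=2
halt.
Total executed instructions: 47.

47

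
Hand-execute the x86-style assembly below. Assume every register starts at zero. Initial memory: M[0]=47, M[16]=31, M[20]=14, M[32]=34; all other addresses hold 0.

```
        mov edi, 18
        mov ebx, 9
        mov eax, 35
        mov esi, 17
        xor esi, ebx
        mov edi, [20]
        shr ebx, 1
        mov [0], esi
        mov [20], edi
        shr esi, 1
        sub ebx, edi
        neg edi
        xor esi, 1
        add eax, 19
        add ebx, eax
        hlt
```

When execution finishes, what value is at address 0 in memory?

edi=18
ebx=9
eax=35
esi=17
esi=17^9=24
edi=M[20]=14
ebx=9>>1=4
mov [0], esi → M[0]=24
mov [20], edi → M[20]=14
esi=24>>1=12
ebx=4-14=-10
edi=-(14)=-14
esi=12^1=13
eax=35+19=54
ebx=(-10)+54=44
halt.

24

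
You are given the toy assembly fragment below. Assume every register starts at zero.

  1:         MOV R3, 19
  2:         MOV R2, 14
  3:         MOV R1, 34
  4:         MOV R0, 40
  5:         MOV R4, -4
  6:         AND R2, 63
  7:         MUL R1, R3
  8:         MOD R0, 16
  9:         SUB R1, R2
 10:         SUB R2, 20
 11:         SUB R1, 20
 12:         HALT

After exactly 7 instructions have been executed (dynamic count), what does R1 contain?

646

MOV R3, 19 → R3=19
MOV R2, 14 → R2=14
MOV R1, 34 → R1=34
MOV R0, 40 → R0=40
MOV R4, -4 → R4=-4
AND R2, 63 → R2=14&63=14
MUL R1, R3 → R1=34*19=646
After step 7: R1 = 646.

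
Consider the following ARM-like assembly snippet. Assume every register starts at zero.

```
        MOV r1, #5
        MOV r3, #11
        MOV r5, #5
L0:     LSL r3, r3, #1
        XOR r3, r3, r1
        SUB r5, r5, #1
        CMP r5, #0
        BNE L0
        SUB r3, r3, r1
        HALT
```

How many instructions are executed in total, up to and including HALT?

after MOV r1, #5: r1=5
after MOV r3, #11: r3=11
after MOV r5, #5: r5=5
after LSL r3, r3, #1: r3=11<<1=22
after XOR r3, r3, r1: r3=22^5=19
after SUB r5, r5, #1: r5=5-1=4
CMP r5, #0  (cmp 4,0)
BNE L0: taken
after LSL r3, r3, #1: r3=19<<1=38
after XOR r3, r3, r1: r3=38^5=35
after SUB r5, r5, #1: r5=4-1=3
CMP r5, #0  (cmp 3,0)
BNE L0: taken
after LSL r3, r3, #1: r3=35<<1=70
after XOR r3, r3, r1: r3=70^5=67
after SUB r5, r5, #1: r5=3-1=2
CMP r5, #0  (cmp 2,0)
BNE L0: taken
after LSL r3, r3, #1: r3=67<<1=134
after XOR r3, r3, r1: r3=134^5=131
after SUB r5, r5, #1: r5=2-1=1
CMP r5, #0  (cmp 1,0)
BNE L0: taken
after LSL r3, r3, #1: r3=131<<1=262
after XOR r3, r3, r1: r3=262^5=259
after SUB r5, r5, #1: r5=1-1=0
CMP r5, #0  (cmp 0,0)
BNE L0: not taken
after SUB r3, r3, r1: r3=259-5=254
halt.
Total executed instructions: 30.

30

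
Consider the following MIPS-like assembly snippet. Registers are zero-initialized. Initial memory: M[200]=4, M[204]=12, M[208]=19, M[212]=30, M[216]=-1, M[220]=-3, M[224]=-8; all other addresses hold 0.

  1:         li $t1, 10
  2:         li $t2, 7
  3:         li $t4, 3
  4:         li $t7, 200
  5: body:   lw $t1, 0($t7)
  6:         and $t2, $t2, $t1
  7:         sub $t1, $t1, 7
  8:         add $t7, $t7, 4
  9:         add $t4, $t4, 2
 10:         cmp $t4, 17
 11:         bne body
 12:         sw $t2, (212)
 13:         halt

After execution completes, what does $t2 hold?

li $t1, 10 → $t1=10
li $t2, 7 → $t2=7
li $t4, 3 → $t4=3
li $t7, 200 → $t7=200
lw $t1, 0($t7) → $t1=M[200]=4
and $t2, $t2, $t1 → $t2=7&4=4
sub $t1, $t1, 7 → $t1=4-7=-3
add $t7, $t7, 4 → $t7=200+4=204
add $t4, $t4, 2 → $t4=3+2=5
cmp $t4, 17  (cmp 5,17)
bne body: taken
lw $t1, 0($t7) → $t1=M[204]=12
and $t2, $t2, $t1 → $t2=4&12=4
sub $t1, $t1, 7 → $t1=12-7=5
add $t7, $t7, 4 → $t7=204+4=208
add $t4, $t4, 2 → $t4=5+2=7
cmp $t4, 17  (cmp 7,17)
bne body: taken
lw $t1, 0($t7) → $t1=M[208]=19
and $t2, $t2, $t1 → $t2=4&19=0
sub $t1, $t1, 7 → $t1=19-7=12
add $t7, $t7, 4 → $t7=208+4=212
add $t4, $t4, 2 → $t4=7+2=9
cmp $t4, 17  (cmp 9,17)
bne body: taken
lw $t1, 0($t7) → $t1=M[212]=30
and $t2, $t2, $t1 → $t2=0&30=0
sub $t1, $t1, 7 → $t1=30-7=23
add $t7, $t7, 4 → $t7=212+4=216
add $t4, $t4, 2 → $t4=9+2=11
cmp $t4, 17  (cmp 11,17)
bne body: taken
lw $t1, 0($t7) → $t1=M[216]=-1
and $t2, $t2, $t1 → $t2=0&(-1)=0
sub $t1, $t1, 7 → $t1=(-1)-7=-8
add $t7, $t7, 4 → $t7=216+4=220
add $t4, $t4, 2 → $t4=11+2=13
cmp $t4, 17  (cmp 13,17)
bne body: taken
lw $t1, 0($t7) → $t1=M[220]=-3
and $t2, $t2, $t1 → $t2=0&(-3)=0
sub $t1, $t1, 7 → $t1=(-3)-7=-10
add $t7, $t7, 4 → $t7=220+4=224
add $t4, $t4, 2 → $t4=13+2=15
cmp $t4, 17  (cmp 15,17)
bne body: taken
lw $t1, 0($t7) → $t1=M[224]=-8
and $t2, $t2, $t1 → $t2=0&(-8)=0
sub $t1, $t1, 7 → $t1=(-8)-7=-15
add $t7, $t7, 4 → $t7=224+4=228
add $t4, $t4, 2 → $t4=15+2=17
cmp $t4, 17  (cmp 17,17)
bne body: not taken
sw $t2, (212) → M[212]=0
halt.

0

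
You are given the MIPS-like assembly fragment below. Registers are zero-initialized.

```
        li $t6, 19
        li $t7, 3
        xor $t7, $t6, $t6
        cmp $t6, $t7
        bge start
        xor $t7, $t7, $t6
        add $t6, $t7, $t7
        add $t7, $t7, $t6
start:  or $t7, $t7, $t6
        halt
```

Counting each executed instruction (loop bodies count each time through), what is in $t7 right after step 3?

0

li $t6, 19 → $t6=19
li $t7, 3 → $t7=3
xor $t7, $t6, $t6 → $t7=19^19=0
After step 3: $t7 = 0.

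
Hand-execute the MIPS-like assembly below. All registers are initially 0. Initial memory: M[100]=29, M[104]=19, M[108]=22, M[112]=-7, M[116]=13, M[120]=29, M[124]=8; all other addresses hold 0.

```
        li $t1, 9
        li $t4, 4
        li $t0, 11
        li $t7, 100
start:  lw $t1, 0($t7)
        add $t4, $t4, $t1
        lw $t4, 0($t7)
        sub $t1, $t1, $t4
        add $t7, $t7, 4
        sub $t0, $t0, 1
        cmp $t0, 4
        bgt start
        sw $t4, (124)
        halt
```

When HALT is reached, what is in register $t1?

after li $t1, 9: $t1=9
after li $t4, 4: $t4=4
after li $t0, 11: $t0=11
after li $t7, 100: $t7=100
after lw $t1, 0($t7): $t1=M[100]=29
after add $t4, $t4, $t1: $t4=4+29=33
after lw $t4, 0($t7): $t4=M[100]=29
after sub $t1, $t1, $t4: $t1=29-29=0
after add $t7, $t7, 4: $t7=100+4=104
after sub $t0, $t0, 1: $t0=11-1=10
cmp $t0, 4  (cmp 10,4)
bgt start: taken
after lw $t1, 0($t7): $t1=M[104]=19
after add $t4, $t4, $t1: $t4=29+19=48
after lw $t4, 0($t7): $t4=M[104]=19
after sub $t1, $t1, $t4: $t1=19-19=0
after add $t7, $t7, 4: $t7=104+4=108
after sub $t0, $t0, 1: $t0=10-1=9
cmp $t0, 4  (cmp 9,4)
bgt start: taken
after lw $t1, 0($t7): $t1=M[108]=22
after add $t4, $t4, $t1: $t4=19+22=41
after lw $t4, 0($t7): $t4=M[108]=22
after sub $t1, $t1, $t4: $t1=22-22=0
after add $t7, $t7, 4: $t7=108+4=112
after sub $t0, $t0, 1: $t0=9-1=8
cmp $t0, 4  (cmp 8,4)
bgt start: taken
after lw $t1, 0($t7): $t1=M[112]=-7
after add $t4, $t4, $t1: $t4=22+(-7)=15
after lw $t4, 0($t7): $t4=M[112]=-7
after sub $t1, $t1, $t4: $t1=(-7)-(-7)=0
after add $t7, $t7, 4: $t7=112+4=116
after sub $t0, $t0, 1: $t0=8-1=7
cmp $t0, 4  (cmp 7,4)
bgt start: taken
after lw $t1, 0($t7): $t1=M[116]=13
after add $t4, $t4, $t1: $t4=(-7)+13=6
after lw $t4, 0($t7): $t4=M[116]=13
after sub $t1, $t1, $t4: $t1=13-13=0
after add $t7, $t7, 4: $t7=116+4=120
after sub $t0, $t0, 1: $t0=7-1=6
cmp $t0, 4  (cmp 6,4)
bgt start: taken
after lw $t1, 0($t7): $t1=M[120]=29
after add $t4, $t4, $t1: $t4=13+29=42
after lw $t4, 0($t7): $t4=M[120]=29
after sub $t1, $t1, $t4: $t1=29-29=0
after add $t7, $t7, 4: $t7=120+4=124
after sub $t0, $t0, 1: $t0=6-1=5
cmp $t0, 4  (cmp 5,4)
bgt start: taken
after lw $t1, 0($t7): $t1=M[124]=8
after add $t4, $t4, $t1: $t4=29+8=37
after lw $t4, 0($t7): $t4=M[124]=8
after sub $t1, $t1, $t4: $t1=8-8=0
after add $t7, $t7, 4: $t7=124+4=128
after sub $t0, $t0, 1: $t0=5-1=4
cmp $t0, 4  (cmp 4,4)
bgt start: not taken
sw $t4, (124) → M[124]=8
halt.

0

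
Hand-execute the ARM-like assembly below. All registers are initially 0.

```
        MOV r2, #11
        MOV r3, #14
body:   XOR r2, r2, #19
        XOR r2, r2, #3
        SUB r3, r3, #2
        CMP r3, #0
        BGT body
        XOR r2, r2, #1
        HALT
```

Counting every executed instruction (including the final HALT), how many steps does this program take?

39

r2=11
r3=14
r2=11^19=24
r2=24^3=27
r3=14-2=12
CMP r3, #0  (cmp 12,0)
BGT body: taken
r2=27^19=8
r2=8^3=11
r3=12-2=10
CMP r3, #0  (cmp 10,0)
BGT body: taken
r2=11^19=24
r2=24^3=27
r3=10-2=8
CMP r3, #0  (cmp 8,0)
BGT body: taken
r2=27^19=8
r2=8^3=11
r3=8-2=6
CMP r3, #0  (cmp 6,0)
BGT body: taken
r2=11^19=24
r2=24^3=27
r3=6-2=4
CMP r3, #0  (cmp 4,0)
BGT body: taken
r2=27^19=8
r2=8^3=11
r3=4-2=2
CMP r3, #0  (cmp 2,0)
BGT body: taken
r2=11^19=24
r2=24^3=27
r3=2-2=0
CMP r3, #0  (cmp 0,0)
BGT body: not taken
r2=27^1=26
halt.
Total executed instructions: 39.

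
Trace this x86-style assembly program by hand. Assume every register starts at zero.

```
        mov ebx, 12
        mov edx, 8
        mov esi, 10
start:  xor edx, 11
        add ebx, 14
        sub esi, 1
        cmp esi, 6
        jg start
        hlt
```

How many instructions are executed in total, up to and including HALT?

24

mov ebx, 12 → ebx=12
mov edx, 8 → edx=8
mov esi, 10 → esi=10
xor edx, 11 → edx=8^11=3
add ebx, 14 → ebx=12+14=26
sub esi, 1 → esi=10-1=9
cmp esi, 6  (cmp 9,6)
jg start: taken
xor edx, 11 → edx=3^11=8
add ebx, 14 → ebx=26+14=40
sub esi, 1 → esi=9-1=8
cmp esi, 6  (cmp 8,6)
jg start: taken
xor edx, 11 → edx=8^11=3
add ebx, 14 → ebx=40+14=54
sub esi, 1 → esi=8-1=7
cmp esi, 6  (cmp 7,6)
jg start: taken
xor edx, 11 → edx=3^11=8
add ebx, 14 → ebx=54+14=68
sub esi, 1 → esi=7-1=6
cmp esi, 6  (cmp 6,6)
jg start: not taken
halt.
Total executed instructions: 24.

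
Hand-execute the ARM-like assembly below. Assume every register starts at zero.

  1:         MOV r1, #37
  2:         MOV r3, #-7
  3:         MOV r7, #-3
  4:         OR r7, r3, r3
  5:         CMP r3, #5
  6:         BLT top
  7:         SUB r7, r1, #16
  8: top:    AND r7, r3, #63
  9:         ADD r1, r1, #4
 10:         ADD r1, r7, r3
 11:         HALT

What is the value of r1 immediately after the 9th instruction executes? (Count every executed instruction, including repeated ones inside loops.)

MOV r1, #37 → r1=37
MOV r3, #-7 → r3=-7
MOV r7, #-3 → r7=-3
OR r7, r3, r3 → r7=(-7)|(-7)=-7
CMP r3, #5  (cmp -7,5)
BLT top: taken
AND r7, r3, #63 → r7=(-7)&63=57
ADD r1, r1, #4 → r1=37+4=41
ADD r1, r7, r3 → r1=57+(-7)=50
After step 9: r1 = 50.

50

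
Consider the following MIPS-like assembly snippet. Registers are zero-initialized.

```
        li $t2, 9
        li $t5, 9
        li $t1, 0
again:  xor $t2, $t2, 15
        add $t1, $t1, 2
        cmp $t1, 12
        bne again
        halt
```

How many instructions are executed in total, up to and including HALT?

28

after li $t2, 9: $t2=9
after li $t5, 9: $t5=9
after li $t1, 0: $t1=0
after xor $t2, $t2, 15: $t2=9^15=6
after add $t1, $t1, 2: $t1=0+2=2
cmp $t1, 12  (cmp 2,12)
bne again: taken
after xor $t2, $t2, 15: $t2=6^15=9
after add $t1, $t1, 2: $t1=2+2=4
cmp $t1, 12  (cmp 4,12)
bne again: taken
after xor $t2, $t2, 15: $t2=9^15=6
after add $t1, $t1, 2: $t1=4+2=6
cmp $t1, 12  (cmp 6,12)
bne again: taken
after xor $t2, $t2, 15: $t2=6^15=9
after add $t1, $t1, 2: $t1=6+2=8
cmp $t1, 12  (cmp 8,12)
bne again: taken
after xor $t2, $t2, 15: $t2=9^15=6
after add $t1, $t1, 2: $t1=8+2=10
cmp $t1, 12  (cmp 10,12)
bne again: taken
after xor $t2, $t2, 15: $t2=6^15=9
after add $t1, $t1, 2: $t1=10+2=12
cmp $t1, 12  (cmp 12,12)
bne again: not taken
halt.
Total executed instructions: 28.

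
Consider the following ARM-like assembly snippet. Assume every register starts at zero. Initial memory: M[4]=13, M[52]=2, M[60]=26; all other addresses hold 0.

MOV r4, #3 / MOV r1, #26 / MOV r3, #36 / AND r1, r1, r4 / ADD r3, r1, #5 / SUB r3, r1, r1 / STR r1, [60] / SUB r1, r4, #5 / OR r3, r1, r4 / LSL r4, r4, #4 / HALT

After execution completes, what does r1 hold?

MOV r4, #3 → r4=3
MOV r1, #26 → r1=26
MOV r3, #36 → r3=36
AND r1, r1, r4 → r1=26&3=2
ADD r3, r1, #5 → r3=2+5=7
SUB r3, r1, r1 → r3=2-2=0
STR r1, [60] → M[60]=2
SUB r1, r4, #5 → r1=3-5=-2
OR r3, r1, r4 → r3=(-2)|3=-1
LSL r4, r4, #4 → r4=3<<4=48
halt.

-2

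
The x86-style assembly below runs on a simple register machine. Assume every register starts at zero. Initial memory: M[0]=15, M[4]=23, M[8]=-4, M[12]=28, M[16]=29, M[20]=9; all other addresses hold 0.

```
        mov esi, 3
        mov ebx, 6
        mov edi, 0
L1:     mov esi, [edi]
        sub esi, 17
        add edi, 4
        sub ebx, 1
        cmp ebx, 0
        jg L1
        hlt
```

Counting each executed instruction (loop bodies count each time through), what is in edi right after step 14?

esi=3
ebx=6
edi=0
esi=M[0]=15
esi=15-17=-2
edi=0+4=4
ebx=6-1=5
cmp ebx, 0  (cmp 5,0)
jg L1: taken
esi=M[4]=23
esi=23-17=6
edi=4+4=8
ebx=5-1=4
cmp ebx, 0  (cmp 4,0)
After step 14: edi = 8.

8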